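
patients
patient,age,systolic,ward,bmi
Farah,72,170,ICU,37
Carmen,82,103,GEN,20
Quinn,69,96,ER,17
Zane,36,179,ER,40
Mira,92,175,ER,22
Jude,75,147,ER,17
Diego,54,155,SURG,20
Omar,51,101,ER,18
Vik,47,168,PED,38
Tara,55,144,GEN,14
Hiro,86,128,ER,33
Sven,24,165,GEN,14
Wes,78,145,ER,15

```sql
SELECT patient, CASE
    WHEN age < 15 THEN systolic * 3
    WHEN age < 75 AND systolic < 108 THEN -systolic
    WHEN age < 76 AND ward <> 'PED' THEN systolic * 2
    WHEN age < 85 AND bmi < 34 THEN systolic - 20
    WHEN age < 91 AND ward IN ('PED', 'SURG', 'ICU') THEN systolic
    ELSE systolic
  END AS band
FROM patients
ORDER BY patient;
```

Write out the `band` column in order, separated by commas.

83, 310, 340, 128, 294, 175, -101, -96, 330, 288, 168, 125, 358

patient=Carmen: age < 85 AND bmi < 34 → 83
patient=Diego: age < 76 AND ward <> 'PED' → 310
patient=Farah: age < 76 AND ward <> 'PED' → 340
patient=Hiro: ELSE → 128
patient=Jude: age < 76 AND ward <> 'PED' → 294
patient=Mira: ELSE → 175
patient=Omar: age < 75 AND systolic < 108 → -101
patient=Quinn: age < 75 AND systolic < 108 → -96
patient=Sven: age < 76 AND ward <> 'PED' → 330
patient=Tara: age < 76 AND ward <> 'PED' → 288
patient=Vik: age < 91 AND ward IN ('PED', 'SURG', 'ICU') → 168
patient=Wes: age < 85 AND bmi < 34 → 125
patient=Zane: age < 76 AND ward <> 'PED' → 358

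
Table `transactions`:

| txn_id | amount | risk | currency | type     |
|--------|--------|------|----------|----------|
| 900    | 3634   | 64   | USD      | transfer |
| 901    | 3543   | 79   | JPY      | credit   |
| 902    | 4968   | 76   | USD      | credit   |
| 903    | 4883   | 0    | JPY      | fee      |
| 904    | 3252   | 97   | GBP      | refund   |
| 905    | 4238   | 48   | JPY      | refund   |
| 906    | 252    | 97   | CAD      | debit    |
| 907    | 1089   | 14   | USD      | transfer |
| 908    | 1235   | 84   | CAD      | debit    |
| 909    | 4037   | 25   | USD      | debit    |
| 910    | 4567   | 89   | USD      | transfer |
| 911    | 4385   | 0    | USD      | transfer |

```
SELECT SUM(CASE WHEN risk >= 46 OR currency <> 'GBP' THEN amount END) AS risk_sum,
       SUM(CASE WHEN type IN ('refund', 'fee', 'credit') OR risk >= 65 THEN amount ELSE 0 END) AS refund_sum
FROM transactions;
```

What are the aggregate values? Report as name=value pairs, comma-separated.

[risk_sum: risk >= 46 OR currency <> 'GBP']
txn_id=900: ✓ → 3634
txn_id=901: ✓ → 3543
txn_id=902: ✓ → 4968
txn_id=903: ✓ → 4883
txn_id=904: ✓ → 3252
txn_id=905: ✓ → 4238
txn_id=906: ✓ → 252
txn_id=907: ✓ → 1089
txn_id=908: ✓ → 1235
txn_id=909: ✓ → 4037
txn_id=910: ✓ → 4567
txn_id=911: ✓ → 4385
risk_sum = 3634 + 3543 + 4968 + 4883 + 3252 + 4238 + 252 + 1089 + 1235 + 4037 + 4567 + 4385 = 40083
—
[refund_sum: type IN ('refund', 'fee', 'credit') OR risk >= 65]
txn_id=900: ✗
txn_id=901: ✓ → 3543
txn_id=902: ✓ → 4968
txn_id=903: ✓ → 4883
txn_id=904: ✓ → 3252
txn_id=905: ✓ → 4238
txn_id=906: ✓ → 252
txn_id=907: ✗
txn_id=908: ✓ → 1235
txn_id=909: ✗
txn_id=910: ✓ → 4567
txn_id=911: ✗
refund_sum = 3543 + 4968 + 4883 + 3252 + 4238 + 252 + 1235 + 4567 = 26938

risk_sum=40083, refund_sum=26938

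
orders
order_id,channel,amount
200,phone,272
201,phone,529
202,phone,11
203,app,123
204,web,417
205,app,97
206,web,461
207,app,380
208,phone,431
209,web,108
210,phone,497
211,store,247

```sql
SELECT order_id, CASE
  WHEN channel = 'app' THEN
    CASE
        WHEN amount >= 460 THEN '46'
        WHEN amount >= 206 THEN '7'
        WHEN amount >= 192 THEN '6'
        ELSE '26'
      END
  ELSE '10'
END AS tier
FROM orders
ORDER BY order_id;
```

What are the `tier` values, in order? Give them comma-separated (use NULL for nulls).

order_id=200: channel='phone' → outer ELSE → 10
order_id=201: channel='phone' → outer ELSE → 10
order_id=202: channel='phone' → outer ELSE → 10
order_id=203: channel='app' → inner[ELSE] → 26
order_id=204: channel='web' → outer ELSE → 10
order_id=205: channel='app' → inner[ELSE] → 26
order_id=206: channel='web' → outer ELSE → 10
order_id=207: channel='app' → inner[amount >= 206] → 7
order_id=208: channel='phone' → outer ELSE → 10
order_id=209: channel='web' → outer ELSE → 10
order_id=210: channel='phone' → outer ELSE → 10
order_id=211: channel='store' → outer ELSE → 10

10, 10, 10, 26, 10, 26, 10, 7, 10, 10, 10, 10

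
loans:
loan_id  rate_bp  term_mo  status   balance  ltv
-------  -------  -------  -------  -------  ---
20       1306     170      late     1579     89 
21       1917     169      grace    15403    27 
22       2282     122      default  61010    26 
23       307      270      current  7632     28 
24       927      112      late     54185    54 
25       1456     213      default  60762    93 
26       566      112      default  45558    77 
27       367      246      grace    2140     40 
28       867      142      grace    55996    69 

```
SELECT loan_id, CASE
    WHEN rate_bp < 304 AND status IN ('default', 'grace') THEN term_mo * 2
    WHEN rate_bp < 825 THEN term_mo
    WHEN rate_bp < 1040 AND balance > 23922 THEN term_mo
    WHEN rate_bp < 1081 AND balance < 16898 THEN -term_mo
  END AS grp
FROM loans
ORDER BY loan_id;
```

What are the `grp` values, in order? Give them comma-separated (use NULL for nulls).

loan_id=20: (no match → NULL) → NULL
loan_id=21: (no match → NULL) → NULL
loan_id=22: (no match → NULL) → NULL
loan_id=23: rate_bp < 825 → 270
loan_id=24: rate_bp < 1040 AND balance > 23922 → 112
loan_id=25: (no match → NULL) → NULL
loan_id=26: rate_bp < 825 → 112
loan_id=27: rate_bp < 825 → 246
loan_id=28: rate_bp < 1040 AND balance > 23922 → 142

NULL, NULL, NULL, 270, 112, NULL, 112, 246, 142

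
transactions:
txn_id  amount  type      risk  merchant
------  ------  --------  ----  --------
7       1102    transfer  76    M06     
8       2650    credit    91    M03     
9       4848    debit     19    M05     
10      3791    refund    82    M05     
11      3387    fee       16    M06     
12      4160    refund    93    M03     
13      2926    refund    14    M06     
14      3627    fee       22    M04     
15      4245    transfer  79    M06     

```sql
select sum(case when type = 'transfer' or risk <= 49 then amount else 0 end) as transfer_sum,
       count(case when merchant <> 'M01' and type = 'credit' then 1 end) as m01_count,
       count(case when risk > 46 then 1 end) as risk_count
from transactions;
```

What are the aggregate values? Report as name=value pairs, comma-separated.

transfer_sum=20135, m01_count=1, risk_count=5

[transfer_sum: type = 'transfer' or risk <= 49]
txn_id=7: ✓ → 1102
txn_id=8: ✗
txn_id=9: ✓ → 4848
txn_id=10: ✗
txn_id=11: ✓ → 3387
txn_id=12: ✗
txn_id=13: ✓ → 2926
txn_id=14: ✓ → 3627
txn_id=15: ✓ → 4245
transfer_sum = 1102 + 4848 + 3387 + 2926 + 3627 + 4245 = 20135
—
[m01_count: merchant <> 'M01' and type = 'credit']
txn_id=7: ✗
txn_id=8: ✓ → 1
txn_id=9: ✗
txn_id=10: ✗
txn_id=11: ✗
txn_id=12: ✗
txn_id=13: ✗
txn_id=14: ✗
txn_id=15: ✗
m01_count = COUNT(1) = 1
—
[risk_count: risk > 46]
txn_id=7: ✓ → 1
txn_id=8: ✓ → 1
txn_id=9: ✗
txn_id=10: ✓ → 1
txn_id=11: ✗
txn_id=12: ✓ → 1
txn_id=13: ✗
txn_id=14: ✗
txn_id=15: ✓ → 1
risk_count = COUNT(1, 1, 1, 1, 1) = 5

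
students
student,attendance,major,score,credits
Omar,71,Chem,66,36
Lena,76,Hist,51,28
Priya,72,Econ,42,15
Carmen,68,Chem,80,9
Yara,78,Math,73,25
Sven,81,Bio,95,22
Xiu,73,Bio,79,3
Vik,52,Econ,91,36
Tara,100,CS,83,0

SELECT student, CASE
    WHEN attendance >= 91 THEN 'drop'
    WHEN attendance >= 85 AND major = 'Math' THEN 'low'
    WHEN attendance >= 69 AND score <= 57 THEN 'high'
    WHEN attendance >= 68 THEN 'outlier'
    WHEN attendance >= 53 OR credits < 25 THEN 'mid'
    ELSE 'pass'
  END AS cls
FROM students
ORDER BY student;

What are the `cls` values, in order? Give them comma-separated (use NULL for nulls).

outlier, high, outlier, high, outlier, drop, pass, outlier, outlier

student=Carmen: attendance >= 68 → outlier
student=Lena: attendance >= 69 AND score <= 57 → high
student=Omar: attendance >= 68 → outlier
student=Priya: attendance >= 69 AND score <= 57 → high
student=Sven: attendance >= 68 → outlier
student=Tara: attendance >= 91 → drop
student=Vik: ELSE → pass
student=Xiu: attendance >= 68 → outlier
student=Yara: attendance >= 68 → outlier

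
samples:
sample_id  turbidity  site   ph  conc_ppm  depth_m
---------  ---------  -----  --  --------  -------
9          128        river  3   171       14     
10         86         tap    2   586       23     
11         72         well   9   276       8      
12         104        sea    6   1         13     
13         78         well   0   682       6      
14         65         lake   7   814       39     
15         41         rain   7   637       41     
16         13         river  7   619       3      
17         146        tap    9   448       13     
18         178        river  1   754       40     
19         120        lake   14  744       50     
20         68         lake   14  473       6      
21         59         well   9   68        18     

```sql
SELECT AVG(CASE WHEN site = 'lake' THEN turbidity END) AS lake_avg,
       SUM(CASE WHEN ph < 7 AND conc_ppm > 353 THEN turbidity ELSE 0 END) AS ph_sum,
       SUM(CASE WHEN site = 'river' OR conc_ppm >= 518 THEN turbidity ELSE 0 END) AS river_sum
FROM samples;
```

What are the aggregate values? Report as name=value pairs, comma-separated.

[lake_avg: site = 'lake']
sample_id=9: ✗
sample_id=10: ✗
sample_id=11: ✗
sample_id=12: ✗
sample_id=13: ✗
sample_id=14: ✓ → 65
sample_id=15: ✗
sample_id=16: ✗
sample_id=17: ✗
sample_id=18: ✗
sample_id=19: ✓ → 120
sample_id=20: ✓ → 68
sample_id=21: ✗
lake_avg = (65 + 120 + 68) / 3 = 84.3333333333
—
[ph_sum: ph < 7 AND conc_ppm > 353]
sample_id=9: ✗
sample_id=10: ✓ → 86
sample_id=11: ✗
sample_id=12: ✗
sample_id=13: ✓ → 78
sample_id=14: ✗
sample_id=15: ✗
sample_id=16: ✗
sample_id=17: ✗
sample_id=18: ✓ → 178
sample_id=19: ✗
sample_id=20: ✗
sample_id=21: ✗
ph_sum = 86 + 78 + 178 = 342
—
[river_sum: site = 'river' OR conc_ppm >= 518]
sample_id=9: ✓ → 128
sample_id=10: ✓ → 86
sample_id=11: ✗
sample_id=12: ✗
sample_id=13: ✓ → 78
sample_id=14: ✓ → 65
sample_id=15: ✓ → 41
sample_id=16: ✓ → 13
sample_id=17: ✗
sample_id=18: ✓ → 178
sample_id=19: ✓ → 120
sample_id=20: ✗
sample_id=21: ✗
river_sum = 128 + 86 + 78 + 65 + 41 + 13 + 178 + 120 = 709

lake_avg=84.3333333333, ph_sum=342, river_sum=709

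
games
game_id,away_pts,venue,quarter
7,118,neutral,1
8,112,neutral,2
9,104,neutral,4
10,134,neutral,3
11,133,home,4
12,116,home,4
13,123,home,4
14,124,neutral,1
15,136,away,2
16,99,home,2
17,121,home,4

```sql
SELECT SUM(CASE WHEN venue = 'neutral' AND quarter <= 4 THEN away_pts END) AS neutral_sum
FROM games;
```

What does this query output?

game_id=7: ✓ → 118
game_id=8: ✓ → 112
game_id=9: ✓ → 104
game_id=10: ✓ → 134
game_id=11: ✗
game_id=12: ✗
game_id=13: ✗
game_id=14: ✓ → 124
game_id=15: ✗
game_id=16: ✗
game_id=17: ✗
neutral_sum = 118 + 112 + 104 + 134 + 124 = 592

592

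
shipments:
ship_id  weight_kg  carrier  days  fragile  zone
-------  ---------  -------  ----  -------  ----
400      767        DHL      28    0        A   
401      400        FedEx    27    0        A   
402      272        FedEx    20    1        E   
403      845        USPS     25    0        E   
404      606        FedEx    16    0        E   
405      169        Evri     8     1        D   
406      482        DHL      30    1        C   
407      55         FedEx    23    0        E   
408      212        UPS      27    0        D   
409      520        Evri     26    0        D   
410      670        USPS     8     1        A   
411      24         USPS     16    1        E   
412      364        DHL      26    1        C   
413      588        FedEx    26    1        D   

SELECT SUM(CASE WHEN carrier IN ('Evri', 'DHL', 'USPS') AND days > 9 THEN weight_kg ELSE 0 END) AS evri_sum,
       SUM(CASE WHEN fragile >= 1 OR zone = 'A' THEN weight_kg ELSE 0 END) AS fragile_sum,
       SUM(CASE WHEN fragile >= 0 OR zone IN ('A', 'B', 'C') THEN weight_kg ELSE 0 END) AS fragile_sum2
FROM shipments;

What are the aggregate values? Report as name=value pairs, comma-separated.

[evri_sum: carrier IN ('Evri', 'DHL', 'USPS') AND days > 9]
ship_id=400: ✓ → 767
ship_id=401: ✗
ship_id=402: ✗
ship_id=403: ✓ → 845
ship_id=404: ✗
ship_id=405: ✗
ship_id=406: ✓ → 482
ship_id=407: ✗
ship_id=408: ✗
ship_id=409: ✓ → 520
ship_id=410: ✗
ship_id=411: ✓ → 24
ship_id=412: ✓ → 364
ship_id=413: ✗
evri_sum = 767 + 845 + 482 + 520 + 24 + 364 = 3002
—
[fragile_sum: fragile >= 1 OR zone = 'A']
ship_id=400: ✓ → 767
ship_id=401: ✓ → 400
ship_id=402: ✓ → 272
ship_id=403: ✗
ship_id=404: ✗
ship_id=405: ✓ → 169
ship_id=406: ✓ → 482
ship_id=407: ✗
ship_id=408: ✗
ship_id=409: ✗
ship_id=410: ✓ → 670
ship_id=411: ✓ → 24
ship_id=412: ✓ → 364
ship_id=413: ✓ → 588
fragile_sum = 767 + 400 + 272 + 169 + 482 + 670 + 24 + 364 + 588 = 3736
—
[fragile_sum2: fragile >= 0 OR zone IN ('A', 'B', 'C')]
ship_id=400: ✓ → 767
ship_id=401: ✓ → 400
ship_id=402: ✓ → 272
ship_id=403: ✓ → 845
ship_id=404: ✓ → 606
ship_id=405: ✓ → 169
ship_id=406: ✓ → 482
ship_id=407: ✓ → 55
ship_id=408: ✓ → 212
ship_id=409: ✓ → 520
ship_id=410: ✓ → 670
ship_id=411: ✓ → 24
ship_id=412: ✓ → 364
ship_id=413: ✓ → 588
fragile_sum2 = 767 + 400 + 272 + 845 + 606 + 169 + 482 + 55 + 212 + 520 + 670 + 24 + 364 + 588 = 5974

evri_sum=3002, fragile_sum=3736, fragile_sum2=5974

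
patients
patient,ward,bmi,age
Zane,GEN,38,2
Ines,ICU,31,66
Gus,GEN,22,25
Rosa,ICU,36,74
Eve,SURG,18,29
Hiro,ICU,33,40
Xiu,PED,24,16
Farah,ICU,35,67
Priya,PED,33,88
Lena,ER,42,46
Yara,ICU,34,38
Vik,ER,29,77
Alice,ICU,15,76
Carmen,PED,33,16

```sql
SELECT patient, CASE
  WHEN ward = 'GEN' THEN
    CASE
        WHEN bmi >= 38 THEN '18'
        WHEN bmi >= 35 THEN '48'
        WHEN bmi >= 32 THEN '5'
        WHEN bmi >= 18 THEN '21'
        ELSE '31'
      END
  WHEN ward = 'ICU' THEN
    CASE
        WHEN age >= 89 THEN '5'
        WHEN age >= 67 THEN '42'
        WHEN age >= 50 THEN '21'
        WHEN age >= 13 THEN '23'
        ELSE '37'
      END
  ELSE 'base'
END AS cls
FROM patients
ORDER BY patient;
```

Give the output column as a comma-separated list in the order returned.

42, base, base, 42, 21, 23, 21, base, base, 42, base, base, 23, 18

patient=Alice: ward='ICU' → inner[age >= 67] → 42
patient=Carmen: ward='PED' → outer ELSE → base
patient=Eve: ward='SURG' → outer ELSE → base
patient=Farah: ward='ICU' → inner[age >= 67] → 42
patient=Gus: ward='GEN' → inner[bmi >= 18] → 21
patient=Hiro: ward='ICU' → inner[age >= 13] → 23
patient=Ines: ward='ICU' → inner[age >= 50] → 21
patient=Lena: ward='ER' → outer ELSE → base
patient=Priya: ward='PED' → outer ELSE → base
patient=Rosa: ward='ICU' → inner[age >= 67] → 42
patient=Vik: ward='ER' → outer ELSE → base
patient=Xiu: ward='PED' → outer ELSE → base
patient=Yara: ward='ICU' → inner[age >= 13] → 23
patient=Zane: ward='GEN' → inner[bmi >= 38] → 18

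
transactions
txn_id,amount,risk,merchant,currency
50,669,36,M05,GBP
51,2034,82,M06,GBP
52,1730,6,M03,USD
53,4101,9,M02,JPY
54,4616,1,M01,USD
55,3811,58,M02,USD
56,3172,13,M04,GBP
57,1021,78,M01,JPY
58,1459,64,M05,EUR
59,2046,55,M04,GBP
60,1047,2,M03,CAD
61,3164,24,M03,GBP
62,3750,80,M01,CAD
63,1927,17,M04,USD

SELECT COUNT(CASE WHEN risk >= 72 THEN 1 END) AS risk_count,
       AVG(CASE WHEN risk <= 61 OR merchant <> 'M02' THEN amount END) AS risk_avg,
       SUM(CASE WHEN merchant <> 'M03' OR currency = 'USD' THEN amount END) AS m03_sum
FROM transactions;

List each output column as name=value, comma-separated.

risk_count=3, risk_avg=2467.6428571429, m03_sum=30336

[risk_count: risk >= 72]
txn_id=50: ✗
txn_id=51: ✓ → 1
txn_id=52: ✗
txn_id=53: ✗
txn_id=54: ✗
txn_id=55: ✗
txn_id=56: ✗
txn_id=57: ✓ → 1
txn_id=58: ✗
txn_id=59: ✗
txn_id=60: ✗
txn_id=61: ✗
txn_id=62: ✓ → 1
txn_id=63: ✗
risk_count = COUNT(1, 1, 1) = 3
—
[risk_avg: risk <= 61 OR merchant <> 'M02']
txn_id=50: ✓ → 669
txn_id=51: ✓ → 2034
txn_id=52: ✓ → 1730
txn_id=53: ✓ → 4101
txn_id=54: ✓ → 4616
txn_id=55: ✓ → 3811
txn_id=56: ✓ → 3172
txn_id=57: ✓ → 1021
txn_id=58: ✓ → 1459
txn_id=59: ✓ → 2046
txn_id=60: ✓ → 1047
txn_id=61: ✓ → 3164
txn_id=62: ✓ → 3750
txn_id=63: ✓ → 1927
risk_avg = (669 + 2034 + 1730 + 4101 + 4616 + 3811 + 3172 + 1021 + 1459 + 2046 + 1047 + 3164 + 3750 + 1927) / 14 = 2467.6428571429
—
[m03_sum: merchant <> 'M03' OR currency = 'USD']
txn_id=50: ✓ → 669
txn_id=51: ✓ → 2034
txn_id=52: ✓ → 1730
txn_id=53: ✓ → 4101
txn_id=54: ✓ → 4616
txn_id=55: ✓ → 3811
txn_id=56: ✓ → 3172
txn_id=57: ✓ → 1021
txn_id=58: ✓ → 1459
txn_id=59: ✓ → 2046
txn_id=60: ✗
txn_id=61: ✗
txn_id=62: ✓ → 3750
txn_id=63: ✓ → 1927
m03_sum = 669 + 2034 + 1730 + 4101 + 4616 + 3811 + 3172 + 1021 + 1459 + 2046 + 3750 + 1927 = 30336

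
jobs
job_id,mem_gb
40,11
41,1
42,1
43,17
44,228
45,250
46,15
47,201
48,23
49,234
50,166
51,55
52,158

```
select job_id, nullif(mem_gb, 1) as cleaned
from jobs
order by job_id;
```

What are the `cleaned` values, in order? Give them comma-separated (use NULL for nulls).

11, NULL, NULL, 17, 228, 250, 15, 201, 23, 234, 166, 55, 158

job_id=40: mem_gb=11 vs 1: differ → 11
job_id=41: mem_gb=1 vs 1: equal → NULL
job_id=42: mem_gb=1 vs 1: equal → NULL
job_id=43: mem_gb=17 vs 1: differ → 17
job_id=44: mem_gb=228 vs 1: differ → 228
job_id=45: mem_gb=250 vs 1: differ → 250
job_id=46: mem_gb=15 vs 1: differ → 15
job_id=47: mem_gb=201 vs 1: differ → 201
job_id=48: mem_gb=23 vs 1: differ → 23
job_id=49: mem_gb=234 vs 1: differ → 234
job_id=50: mem_gb=166 vs 1: differ → 166
job_id=51: mem_gb=55 vs 1: differ → 55
job_id=52: mem_gb=158 vs 1: differ → 158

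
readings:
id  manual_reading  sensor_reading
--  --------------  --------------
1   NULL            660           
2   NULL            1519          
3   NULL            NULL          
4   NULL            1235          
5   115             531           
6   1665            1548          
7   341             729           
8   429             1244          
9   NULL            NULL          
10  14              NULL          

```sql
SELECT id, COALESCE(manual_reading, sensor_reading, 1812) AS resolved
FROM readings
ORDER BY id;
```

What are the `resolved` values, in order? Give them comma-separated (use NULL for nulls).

id=1: manual_reading=NULL, sensor_reading=660 → 660
id=2: manual_reading=NULL, sensor_reading=1519 → 1519
id=3: manual_reading=NULL, sensor_reading=NULL, → literal 1812 → 1812
id=4: manual_reading=NULL, sensor_reading=1235 → 1235
id=5: manual_reading=115 → 115
id=6: manual_reading=1665 → 1665
id=7: manual_reading=341 → 341
id=8: manual_reading=429 → 429
id=9: manual_reading=NULL, sensor_reading=NULL, → literal 1812 → 1812
id=10: manual_reading=14 → 14

660, 1519, 1812, 1235, 115, 1665, 341, 429, 1812, 14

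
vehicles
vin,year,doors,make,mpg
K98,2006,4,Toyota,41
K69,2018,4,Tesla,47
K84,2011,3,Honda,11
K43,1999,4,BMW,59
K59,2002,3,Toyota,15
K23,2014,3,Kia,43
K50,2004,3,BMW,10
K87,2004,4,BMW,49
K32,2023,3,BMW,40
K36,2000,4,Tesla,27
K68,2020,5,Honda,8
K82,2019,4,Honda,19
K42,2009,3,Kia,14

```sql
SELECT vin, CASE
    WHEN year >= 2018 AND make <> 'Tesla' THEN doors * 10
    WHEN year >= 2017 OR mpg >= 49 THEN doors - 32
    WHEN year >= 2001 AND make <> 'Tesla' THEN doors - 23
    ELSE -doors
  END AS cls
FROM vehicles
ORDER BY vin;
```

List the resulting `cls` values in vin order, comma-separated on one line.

vin=K23: year >= 2001 AND make <> 'Tesla' → -20
vin=K32: year >= 2018 AND make <> 'Tesla' → 30
vin=K36: ELSE → -4
vin=K42: year >= 2001 AND make <> 'Tesla' → -20
vin=K43: year >= 2017 OR mpg >= 49 → -28
vin=K50: year >= 2001 AND make <> 'Tesla' → -20
vin=K59: year >= 2001 AND make <> 'Tesla' → -20
vin=K68: year >= 2018 AND make <> 'Tesla' → 50
vin=K69: year >= 2017 OR mpg >= 49 → -28
vin=K82: year >= 2018 AND make <> 'Tesla' → 40
vin=K84: year >= 2001 AND make <> 'Tesla' → -20
vin=K87: year >= 2017 OR mpg >= 49 → -28
vin=K98: year >= 2001 AND make <> 'Tesla' → -19

-20, 30, -4, -20, -28, -20, -20, 50, -28, 40, -20, -28, -19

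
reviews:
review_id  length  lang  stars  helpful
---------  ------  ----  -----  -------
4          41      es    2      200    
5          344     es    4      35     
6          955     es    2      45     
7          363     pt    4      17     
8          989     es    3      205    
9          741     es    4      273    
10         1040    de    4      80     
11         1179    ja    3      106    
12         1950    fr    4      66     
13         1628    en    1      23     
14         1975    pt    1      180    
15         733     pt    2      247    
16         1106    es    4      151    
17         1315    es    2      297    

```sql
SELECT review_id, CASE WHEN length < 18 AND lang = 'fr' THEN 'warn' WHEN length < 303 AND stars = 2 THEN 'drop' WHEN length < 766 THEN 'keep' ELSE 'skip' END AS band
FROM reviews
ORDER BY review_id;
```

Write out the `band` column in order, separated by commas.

drop, keep, skip, keep, skip, keep, skip, skip, skip, skip, skip, keep, skip, skip

review_id=4: length < 303 AND stars = 2 → drop
review_id=5: length < 766 → keep
review_id=6: ELSE → skip
review_id=7: length < 766 → keep
review_id=8: ELSE → skip
review_id=9: length < 766 → keep
review_id=10: ELSE → skip
review_id=11: ELSE → skip
review_id=12: ELSE → skip
review_id=13: ELSE → skip
review_id=14: ELSE → skip
review_id=15: length < 766 → keep
review_id=16: ELSE → skip
review_id=17: ELSE → skip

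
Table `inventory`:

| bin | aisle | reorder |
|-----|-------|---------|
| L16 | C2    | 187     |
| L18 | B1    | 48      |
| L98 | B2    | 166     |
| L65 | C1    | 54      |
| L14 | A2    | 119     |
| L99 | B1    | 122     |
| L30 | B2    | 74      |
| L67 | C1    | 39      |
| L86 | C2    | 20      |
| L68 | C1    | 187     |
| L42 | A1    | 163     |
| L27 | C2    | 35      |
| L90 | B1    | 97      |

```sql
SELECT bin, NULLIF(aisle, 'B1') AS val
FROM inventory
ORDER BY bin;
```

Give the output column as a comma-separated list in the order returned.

bin=L14: aisle=A2 vs B1: differ → A2
bin=L16: aisle=C2 vs B1: differ → C2
bin=L18: aisle=B1 vs B1: equal → NULL
bin=L27: aisle=C2 vs B1: differ → C2
bin=L30: aisle=B2 vs B1: differ → B2
bin=L42: aisle=A1 vs B1: differ → A1
bin=L65: aisle=C1 vs B1: differ → C1
bin=L67: aisle=C1 vs B1: differ → C1
bin=L68: aisle=C1 vs B1: differ → C1
bin=L86: aisle=C2 vs B1: differ → C2
bin=L90: aisle=B1 vs B1: equal → NULL
bin=L98: aisle=B2 vs B1: differ → B2
bin=L99: aisle=B1 vs B1: equal → NULL

A2, C2, NULL, C2, B2, A1, C1, C1, C1, C2, NULL, B2, NULL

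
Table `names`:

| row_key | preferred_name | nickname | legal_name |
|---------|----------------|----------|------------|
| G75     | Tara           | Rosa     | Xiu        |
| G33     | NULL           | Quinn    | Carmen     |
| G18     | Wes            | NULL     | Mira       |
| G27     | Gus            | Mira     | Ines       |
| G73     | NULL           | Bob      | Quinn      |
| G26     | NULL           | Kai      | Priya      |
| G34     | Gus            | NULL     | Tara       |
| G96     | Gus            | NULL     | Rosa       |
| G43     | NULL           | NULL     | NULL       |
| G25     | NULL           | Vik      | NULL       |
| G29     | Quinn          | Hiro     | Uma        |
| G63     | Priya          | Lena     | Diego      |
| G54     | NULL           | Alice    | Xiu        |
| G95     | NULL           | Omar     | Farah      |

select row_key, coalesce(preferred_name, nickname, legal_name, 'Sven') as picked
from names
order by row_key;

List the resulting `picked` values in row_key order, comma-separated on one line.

row_key=G18: preferred_name=Wes → Wes
row_key=G25: preferred_name=NULL, nickname=Vik → Vik
row_key=G26: preferred_name=NULL, nickname=Kai → Kai
row_key=G27: preferred_name=Gus → Gus
row_key=G29: preferred_name=Quinn → Quinn
row_key=G33: preferred_name=NULL, nickname=Quinn → Quinn
row_key=G34: preferred_name=Gus → Gus
row_key=G43: preferred_name=NULL, nickname=NULL, legal_name=NULL, → literal Sven → Sven
row_key=G54: preferred_name=NULL, nickname=Alice → Alice
row_key=G63: preferred_name=Priya → Priya
row_key=G73: preferred_name=NULL, nickname=Bob → Bob
row_key=G75: preferred_name=Tara → Tara
row_key=G95: preferred_name=NULL, nickname=Omar → Omar
row_key=G96: preferred_name=Gus → Gus

Wes, Vik, Kai, Gus, Quinn, Quinn, Gus, Sven, Alice, Priya, Bob, Tara, Omar, Gus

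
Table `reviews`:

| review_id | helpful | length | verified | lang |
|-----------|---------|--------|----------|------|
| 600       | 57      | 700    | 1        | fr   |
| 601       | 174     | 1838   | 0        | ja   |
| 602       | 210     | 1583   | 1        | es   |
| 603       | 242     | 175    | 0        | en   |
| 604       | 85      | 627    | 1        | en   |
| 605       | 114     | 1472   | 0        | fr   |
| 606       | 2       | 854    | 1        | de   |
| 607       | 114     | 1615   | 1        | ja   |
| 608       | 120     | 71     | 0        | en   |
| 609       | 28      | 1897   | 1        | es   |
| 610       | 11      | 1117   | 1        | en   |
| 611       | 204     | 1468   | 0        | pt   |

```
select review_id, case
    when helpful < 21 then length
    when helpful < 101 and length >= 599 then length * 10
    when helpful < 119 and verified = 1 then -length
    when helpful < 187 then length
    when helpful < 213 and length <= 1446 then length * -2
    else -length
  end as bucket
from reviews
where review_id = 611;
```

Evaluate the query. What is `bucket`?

-1468

review_id = 611: helpful=204, length=1468, verified=0, lang=pt.
helpful < 21 → false
helpful < 101 and length >= 599 → false
helpful < 119 and verified = 1 → false
helpful < 187 → false
helpful < 213 and length <= 1446 → false
No prior WHEN matched → ELSE → -1468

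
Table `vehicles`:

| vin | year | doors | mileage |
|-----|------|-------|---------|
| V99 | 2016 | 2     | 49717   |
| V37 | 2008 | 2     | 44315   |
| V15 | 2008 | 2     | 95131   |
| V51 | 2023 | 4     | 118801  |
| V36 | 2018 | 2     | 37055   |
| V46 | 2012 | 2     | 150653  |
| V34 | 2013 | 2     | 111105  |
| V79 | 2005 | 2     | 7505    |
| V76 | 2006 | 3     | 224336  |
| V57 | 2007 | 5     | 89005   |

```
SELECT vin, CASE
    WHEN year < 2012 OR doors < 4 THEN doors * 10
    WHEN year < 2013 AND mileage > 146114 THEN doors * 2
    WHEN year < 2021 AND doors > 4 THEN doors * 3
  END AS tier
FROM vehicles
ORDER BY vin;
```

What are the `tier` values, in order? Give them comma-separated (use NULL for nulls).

vin=V15: year < 2012 OR doors < 4 → 20
vin=V34: year < 2012 OR doors < 4 → 20
vin=V36: year < 2012 OR doors < 4 → 20
vin=V37: year < 2012 OR doors < 4 → 20
vin=V46: year < 2012 OR doors < 4 → 20
vin=V51: (no match → NULL) → NULL
vin=V57: year < 2012 OR doors < 4 → 50
vin=V76: year < 2012 OR doors < 4 → 30
vin=V79: year < 2012 OR doors < 4 → 20
vin=V99: year < 2012 OR doors < 4 → 20

20, 20, 20, 20, 20, NULL, 50, 30, 20, 20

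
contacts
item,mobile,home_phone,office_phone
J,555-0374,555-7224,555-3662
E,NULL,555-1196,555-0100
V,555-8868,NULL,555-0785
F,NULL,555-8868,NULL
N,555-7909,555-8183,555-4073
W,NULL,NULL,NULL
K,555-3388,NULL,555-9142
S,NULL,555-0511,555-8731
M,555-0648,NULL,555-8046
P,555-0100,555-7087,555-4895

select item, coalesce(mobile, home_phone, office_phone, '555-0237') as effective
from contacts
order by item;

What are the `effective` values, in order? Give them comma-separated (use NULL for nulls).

item=E: mobile=NULL, home_phone=555-1196 → 555-1196
item=F: mobile=NULL, home_phone=555-8868 → 555-8868
item=J: mobile=555-0374 → 555-0374
item=K: mobile=555-3388 → 555-3388
item=M: mobile=555-0648 → 555-0648
item=N: mobile=555-7909 → 555-7909
item=P: mobile=555-0100 → 555-0100
item=S: mobile=NULL, home_phone=555-0511 → 555-0511
item=V: mobile=555-8868 → 555-8868
item=W: mobile=NULL, home_phone=NULL, office_phone=NULL, → literal 555-0237 → 555-0237

555-1196, 555-8868, 555-0374, 555-3388, 555-0648, 555-7909, 555-0100, 555-0511, 555-8868, 555-0237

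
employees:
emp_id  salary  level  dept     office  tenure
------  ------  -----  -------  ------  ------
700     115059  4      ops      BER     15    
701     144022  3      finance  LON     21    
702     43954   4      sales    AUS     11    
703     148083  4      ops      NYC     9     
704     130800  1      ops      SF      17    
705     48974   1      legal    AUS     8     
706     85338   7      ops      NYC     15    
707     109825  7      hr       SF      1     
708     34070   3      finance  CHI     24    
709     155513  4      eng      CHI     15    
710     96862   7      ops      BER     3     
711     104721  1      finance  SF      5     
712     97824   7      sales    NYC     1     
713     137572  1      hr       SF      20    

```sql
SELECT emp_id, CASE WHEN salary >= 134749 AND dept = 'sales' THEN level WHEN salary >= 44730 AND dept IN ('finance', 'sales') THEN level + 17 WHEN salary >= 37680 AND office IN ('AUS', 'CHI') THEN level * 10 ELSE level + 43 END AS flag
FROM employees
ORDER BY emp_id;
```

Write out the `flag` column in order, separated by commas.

47, 20, 40, 47, 44, 10, 50, 50, 46, 40, 50, 18, 24, 44

emp_id=700: ELSE → 47
emp_id=701: salary >= 44730 AND dept IN ('finance', 'sales') → 20
emp_id=702: salary >= 37680 AND office IN ('AUS', 'CHI') → 40
emp_id=703: ELSE → 47
emp_id=704: ELSE → 44
emp_id=705: salary >= 37680 AND office IN ('AUS', 'CHI') → 10
emp_id=706: ELSE → 50
emp_id=707: ELSE → 50
emp_id=708: ELSE → 46
emp_id=709: salary >= 37680 AND office IN ('AUS', 'CHI') → 40
emp_id=710: ELSE → 50
emp_id=711: salary >= 44730 AND dept IN ('finance', 'sales') → 18
emp_id=712: salary >= 44730 AND dept IN ('finance', 'sales') → 24
emp_id=713: ELSE → 44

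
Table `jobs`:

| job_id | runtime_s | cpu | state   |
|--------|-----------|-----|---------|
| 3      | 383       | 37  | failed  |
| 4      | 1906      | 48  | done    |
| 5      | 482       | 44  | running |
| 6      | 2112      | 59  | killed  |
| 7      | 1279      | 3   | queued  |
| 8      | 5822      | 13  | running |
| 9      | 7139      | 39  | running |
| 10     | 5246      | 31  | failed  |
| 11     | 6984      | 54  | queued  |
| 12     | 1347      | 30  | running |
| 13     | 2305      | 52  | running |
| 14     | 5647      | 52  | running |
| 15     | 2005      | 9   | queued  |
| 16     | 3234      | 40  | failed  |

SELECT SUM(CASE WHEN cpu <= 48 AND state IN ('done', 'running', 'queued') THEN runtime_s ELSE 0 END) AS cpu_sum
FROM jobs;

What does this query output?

19980

job_id=3: ✗
job_id=4: ✓ → 1906
job_id=5: ✓ → 482
job_id=6: ✗
job_id=7: ✓ → 1279
job_id=8: ✓ → 5822
job_id=9: ✓ → 7139
job_id=10: ✗
job_id=11: ✗
job_id=12: ✓ → 1347
job_id=13: ✗
job_id=14: ✗
job_id=15: ✓ → 2005
job_id=16: ✗
cpu_sum = 1906 + 482 + 1279 + 5822 + 7139 + 1347 + 2005 = 19980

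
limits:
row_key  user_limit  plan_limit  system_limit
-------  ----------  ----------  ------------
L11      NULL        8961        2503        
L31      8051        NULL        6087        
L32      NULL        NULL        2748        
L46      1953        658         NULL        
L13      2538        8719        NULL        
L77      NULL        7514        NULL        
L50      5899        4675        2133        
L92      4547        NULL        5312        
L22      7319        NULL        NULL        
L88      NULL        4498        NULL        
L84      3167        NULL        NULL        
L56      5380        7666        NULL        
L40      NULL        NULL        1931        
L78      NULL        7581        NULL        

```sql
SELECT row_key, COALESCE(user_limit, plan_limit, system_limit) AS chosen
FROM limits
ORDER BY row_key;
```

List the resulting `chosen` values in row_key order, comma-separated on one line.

8961, 2538, 7319, 8051, 2748, 1931, 1953, 5899, 5380, 7514, 7581, 3167, 4498, 4547

row_key=L11: user_limit=NULL, plan_limit=8961 → 8961
row_key=L13: user_limit=2538 → 2538
row_key=L22: user_limit=7319 → 7319
row_key=L31: user_limit=8051 → 8051
row_key=L32: user_limit=NULL, plan_limit=NULL, system_limit=2748 → 2748
row_key=L40: user_limit=NULL, plan_limit=NULL, system_limit=1931 → 1931
row_key=L46: user_limit=1953 → 1953
row_key=L50: user_limit=5899 → 5899
row_key=L56: user_limit=5380 → 5380
row_key=L77: user_limit=NULL, plan_limit=7514 → 7514
row_key=L78: user_limit=NULL, plan_limit=7581 → 7581
row_key=L84: user_limit=3167 → 3167
row_key=L88: user_limit=NULL, plan_limit=4498 → 4498
row_key=L92: user_limit=4547 → 4547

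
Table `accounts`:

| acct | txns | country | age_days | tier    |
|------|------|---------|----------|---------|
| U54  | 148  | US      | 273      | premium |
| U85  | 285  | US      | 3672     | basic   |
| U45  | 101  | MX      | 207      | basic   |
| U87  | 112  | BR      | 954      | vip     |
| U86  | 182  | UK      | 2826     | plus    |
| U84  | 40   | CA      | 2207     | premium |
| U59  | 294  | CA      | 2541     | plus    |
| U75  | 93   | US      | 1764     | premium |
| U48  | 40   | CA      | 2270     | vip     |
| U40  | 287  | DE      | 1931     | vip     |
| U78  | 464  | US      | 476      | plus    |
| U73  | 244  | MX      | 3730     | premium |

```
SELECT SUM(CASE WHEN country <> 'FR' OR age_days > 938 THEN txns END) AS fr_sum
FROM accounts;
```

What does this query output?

acct=U54: ✓ → 148
acct=U85: ✓ → 285
acct=U45: ✓ → 101
acct=U87: ✓ → 112
acct=U86: ✓ → 182
acct=U84: ✓ → 40
acct=U59: ✓ → 294
acct=U75: ✓ → 93
acct=U48: ✓ → 40
acct=U40: ✓ → 287
acct=U78: ✓ → 464
acct=U73: ✓ → 244
fr_sum = 148 + 285 + 101 + 112 + 182 + 40 + 294 + 93 + 40 + 287 + 464 + 244 = 2290

2290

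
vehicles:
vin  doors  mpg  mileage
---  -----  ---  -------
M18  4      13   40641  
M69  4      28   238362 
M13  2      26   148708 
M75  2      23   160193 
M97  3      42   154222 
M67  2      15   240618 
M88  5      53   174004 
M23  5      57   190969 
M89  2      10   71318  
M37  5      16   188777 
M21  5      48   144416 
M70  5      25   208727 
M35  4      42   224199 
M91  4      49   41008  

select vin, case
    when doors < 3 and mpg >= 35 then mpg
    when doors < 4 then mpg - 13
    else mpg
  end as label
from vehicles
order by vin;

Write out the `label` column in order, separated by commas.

vin=M13: doors < 4 → 13
vin=M18: ELSE → 13
vin=M21: ELSE → 48
vin=M23: ELSE → 57
vin=M35: ELSE → 42
vin=M37: ELSE → 16
vin=M67: doors < 4 → 2
vin=M69: ELSE → 28
vin=M70: ELSE → 25
vin=M75: doors < 4 → 10
vin=M88: ELSE → 53
vin=M89: doors < 4 → -3
vin=M91: ELSE → 49
vin=M97: doors < 4 → 29

13, 13, 48, 57, 42, 16, 2, 28, 25, 10, 53, -3, 49, 29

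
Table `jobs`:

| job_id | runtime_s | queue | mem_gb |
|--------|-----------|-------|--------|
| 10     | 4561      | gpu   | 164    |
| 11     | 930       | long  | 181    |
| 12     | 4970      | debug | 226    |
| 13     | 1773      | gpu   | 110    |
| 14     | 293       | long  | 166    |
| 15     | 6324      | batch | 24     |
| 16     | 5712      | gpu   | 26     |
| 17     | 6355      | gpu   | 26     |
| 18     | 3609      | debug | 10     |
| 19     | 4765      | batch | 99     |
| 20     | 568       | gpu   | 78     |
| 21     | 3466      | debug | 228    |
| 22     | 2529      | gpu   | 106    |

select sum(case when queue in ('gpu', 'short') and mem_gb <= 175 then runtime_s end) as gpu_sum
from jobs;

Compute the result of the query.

21498

job_id=10: ✓ → 4561
job_id=11: ✗
job_id=12: ✗
job_id=13: ✓ → 1773
job_id=14: ✗
job_id=15: ✗
job_id=16: ✓ → 5712
job_id=17: ✓ → 6355
job_id=18: ✗
job_id=19: ✗
job_id=20: ✓ → 568
job_id=21: ✗
job_id=22: ✓ → 2529
gpu_sum = 4561 + 1773 + 5712 + 6355 + 568 + 2529 = 21498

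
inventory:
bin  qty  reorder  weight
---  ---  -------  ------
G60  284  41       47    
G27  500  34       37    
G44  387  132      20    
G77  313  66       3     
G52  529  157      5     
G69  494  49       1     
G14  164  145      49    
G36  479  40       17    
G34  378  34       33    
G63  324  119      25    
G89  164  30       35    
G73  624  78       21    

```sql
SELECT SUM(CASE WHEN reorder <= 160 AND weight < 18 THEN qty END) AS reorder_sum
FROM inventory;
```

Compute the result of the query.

1815

bin=G60: ✗
bin=G27: ✗
bin=G44: ✗
bin=G77: ✓ → 313
bin=G52: ✓ → 529
bin=G69: ✓ → 494
bin=G14: ✗
bin=G36: ✓ → 479
bin=G34: ✗
bin=G63: ✗
bin=G89: ✗
bin=G73: ✗
reorder_sum = 313 + 529 + 494 + 479 = 1815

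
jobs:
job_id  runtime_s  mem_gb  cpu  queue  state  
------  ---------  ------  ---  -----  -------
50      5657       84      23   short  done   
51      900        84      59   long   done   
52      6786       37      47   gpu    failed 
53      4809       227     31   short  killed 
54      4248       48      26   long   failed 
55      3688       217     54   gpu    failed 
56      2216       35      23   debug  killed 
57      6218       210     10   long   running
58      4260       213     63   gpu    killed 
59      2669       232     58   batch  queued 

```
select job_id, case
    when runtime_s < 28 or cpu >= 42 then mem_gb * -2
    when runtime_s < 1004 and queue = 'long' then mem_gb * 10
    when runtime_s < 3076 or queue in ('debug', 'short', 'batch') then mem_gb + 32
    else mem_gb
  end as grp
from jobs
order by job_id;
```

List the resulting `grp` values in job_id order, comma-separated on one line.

job_id=50: runtime_s < 3076 or queue in ('debug', 'short', 'batch') → 116
job_id=51: runtime_s < 28 or cpu >= 42 → -168
job_id=52: runtime_s < 28 or cpu >= 42 → -74
job_id=53: runtime_s < 3076 or queue in ('debug', 'short', 'batch') → 259
job_id=54: ELSE → 48
job_id=55: runtime_s < 28 or cpu >= 42 → -434
job_id=56: runtime_s < 3076 or queue in ('debug', 'short', 'batch') → 67
job_id=57: ELSE → 210
job_id=58: runtime_s < 28 or cpu >= 42 → -426
job_id=59: runtime_s < 28 or cpu >= 42 → -464

116, -168, -74, 259, 48, -434, 67, 210, -426, -464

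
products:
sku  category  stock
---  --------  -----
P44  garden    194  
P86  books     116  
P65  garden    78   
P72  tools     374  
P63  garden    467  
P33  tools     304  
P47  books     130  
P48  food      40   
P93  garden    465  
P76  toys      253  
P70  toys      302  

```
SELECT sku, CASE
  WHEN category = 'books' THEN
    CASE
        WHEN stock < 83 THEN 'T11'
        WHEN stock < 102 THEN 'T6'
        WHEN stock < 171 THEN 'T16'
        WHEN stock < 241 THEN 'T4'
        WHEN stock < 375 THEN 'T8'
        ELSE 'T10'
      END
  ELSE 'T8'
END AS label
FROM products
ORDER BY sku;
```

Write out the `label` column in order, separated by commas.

T8, T8, T16, T8, T8, T8, T8, T8, T8, T16, T8

sku=P33: category='tools' → outer ELSE → T8
sku=P44: category='garden' → outer ELSE → T8
sku=P47: category='books' → inner[stock < 171] → T16
sku=P48: category='food' → outer ELSE → T8
sku=P63: category='garden' → outer ELSE → T8
sku=P65: category='garden' → outer ELSE → T8
sku=P70: category='toys' → outer ELSE → T8
sku=P72: category='tools' → outer ELSE → T8
sku=P76: category='toys' → outer ELSE → T8
sku=P86: category='books' → inner[stock < 171] → T16
sku=P93: category='garden' → outer ELSE → T8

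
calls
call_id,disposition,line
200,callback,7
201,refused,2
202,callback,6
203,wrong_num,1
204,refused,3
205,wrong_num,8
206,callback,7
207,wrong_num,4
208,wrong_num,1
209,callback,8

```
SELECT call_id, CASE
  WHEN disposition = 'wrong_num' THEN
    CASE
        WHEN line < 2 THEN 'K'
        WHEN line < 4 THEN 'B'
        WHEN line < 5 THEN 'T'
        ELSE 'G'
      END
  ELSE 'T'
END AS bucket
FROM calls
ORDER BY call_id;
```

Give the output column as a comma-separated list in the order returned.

T, T, T, K, T, G, T, T, K, T

call_id=200: disposition='callback' → outer ELSE → T
call_id=201: disposition='refused' → outer ELSE → T
call_id=202: disposition='callback' → outer ELSE → T
call_id=203: disposition='wrong_num' → inner[line < 2] → K
call_id=204: disposition='refused' → outer ELSE → T
call_id=205: disposition='wrong_num' → inner[ELSE] → G
call_id=206: disposition='callback' → outer ELSE → T
call_id=207: disposition='wrong_num' → inner[line < 5] → T
call_id=208: disposition='wrong_num' → inner[line < 2] → K
call_id=209: disposition='callback' → outer ELSE → T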